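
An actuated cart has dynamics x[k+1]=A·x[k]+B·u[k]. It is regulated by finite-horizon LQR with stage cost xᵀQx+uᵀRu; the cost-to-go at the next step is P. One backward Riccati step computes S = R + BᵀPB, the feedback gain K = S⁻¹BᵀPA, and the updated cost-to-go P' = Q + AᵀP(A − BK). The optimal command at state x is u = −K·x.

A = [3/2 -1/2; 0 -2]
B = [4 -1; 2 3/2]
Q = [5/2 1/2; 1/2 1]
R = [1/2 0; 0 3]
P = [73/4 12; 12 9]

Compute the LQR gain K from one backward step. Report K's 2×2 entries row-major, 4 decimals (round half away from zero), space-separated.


BᵀP = [97.0000 66.0000; -0.2500 1.5000]
S = R + BᵀPB = [1/2 0; 0 3] + [520.0000 2.0000; 2.0000 2.5000] = [520.5000 2.0000; 2.0000 5.5000]
BᵀPA = [145.5000 -180.5000; -0.3750 -2.8750]
K = S⁻¹·BᵀPA = [0.2802 -0.3453; -0.1701 -0.3972]
A−BK = [0.2092 0.4838; -0.3053 -0.7137]
AᵀP(A−BK) = [0.2307 0.3983; 0.3983 1.1019]
P' = Q + AᵀP(A−BK) = [2.7307 0.8983; 0.8983 2.1019]
tr(P') = 4.8327

0.2802 -0.3453 -0.1701 -0.3972


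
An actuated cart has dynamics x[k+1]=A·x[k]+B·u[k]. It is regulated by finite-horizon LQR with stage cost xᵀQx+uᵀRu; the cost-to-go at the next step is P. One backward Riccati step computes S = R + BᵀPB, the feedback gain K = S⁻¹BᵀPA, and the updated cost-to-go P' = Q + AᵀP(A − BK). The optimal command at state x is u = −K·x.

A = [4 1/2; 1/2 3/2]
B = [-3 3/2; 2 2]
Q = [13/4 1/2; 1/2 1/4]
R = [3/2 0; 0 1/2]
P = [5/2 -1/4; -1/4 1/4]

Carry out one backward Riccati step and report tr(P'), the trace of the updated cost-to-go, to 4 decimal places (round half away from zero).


BᵀP = [-8.0000 1.2500; 3.2500 0.1250]
S = R + BᵀPB = [3/2 0; 0 1/2] + [26.5000 -9.5000; -9.5000 5.1250] = [28.0000 -9.5000; -9.5000 5.6250]
BᵀPA = [-31.3750 -2.1250; 13.0625 1.8125]
K = S⁻¹·BᵀPA = [-0.7790 0.0783; 1.0065 0.4545]
A−BK = [0.1531 0.0532; 0.0451 0.4345]
AᵀP(A−BK) = [1.4726 0.1452; 0.1452 0.1552]
P' = Q + AᵀP(A−BK) = [4.7226 0.6452; 0.6452 0.4052]
tr(P') = 5.1277

5.1277


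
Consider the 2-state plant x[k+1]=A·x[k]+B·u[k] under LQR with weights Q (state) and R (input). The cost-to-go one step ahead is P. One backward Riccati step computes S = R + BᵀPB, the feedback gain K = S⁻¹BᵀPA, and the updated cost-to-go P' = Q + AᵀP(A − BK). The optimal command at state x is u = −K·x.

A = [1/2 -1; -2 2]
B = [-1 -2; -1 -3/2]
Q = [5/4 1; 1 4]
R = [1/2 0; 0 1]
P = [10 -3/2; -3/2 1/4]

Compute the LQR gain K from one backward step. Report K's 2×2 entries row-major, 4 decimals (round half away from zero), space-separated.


-0.2609 0.4371 -0.3126 0.5033

BᵀP = [-8.5000 1.2500; -17.7500 2.6250]
S = R + BᵀPB = [1/2 0; 0 1] + [7.2500 15.1250; 15.1250 31.5625] = [7.7500 15.1250; 15.1250 32.5625]
BᵀPA = [-6.7500 11.0000; -14.1250 23.0000]
K = S⁻¹·BᵀPA = [-0.2609 0.4371; -0.3126 0.5033]
A−BK = [-0.3861 0.4437; -2.7298 3.1921]
AᵀP(A−BK) = [0.3235 -0.4404; -0.4404 0.6159]
P' = Q + AᵀP(A−BK) = [1.5735 0.5596; 0.5596 4.6159]
tr(P') = 6.1894


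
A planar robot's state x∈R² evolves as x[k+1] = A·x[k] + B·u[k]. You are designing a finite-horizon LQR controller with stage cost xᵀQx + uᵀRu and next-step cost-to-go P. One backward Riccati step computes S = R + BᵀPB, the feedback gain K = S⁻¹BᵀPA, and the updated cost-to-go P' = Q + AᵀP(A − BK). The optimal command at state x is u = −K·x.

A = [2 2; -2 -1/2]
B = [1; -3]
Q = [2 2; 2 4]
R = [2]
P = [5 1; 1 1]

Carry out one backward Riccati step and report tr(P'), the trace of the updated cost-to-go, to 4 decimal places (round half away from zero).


BᵀP = [2.0000 -2.0000]
S = R + BᵀPB = [2] + [8.0000] = [10.0000]
BᵀPA = [8.0000 5.0000]
K = S⁻¹·BᵀPA = [0.8000 0.5000]
A−BK = [1.2000 1.5000; 0.4000 1.0000]
AᵀP(A−BK) = [9.6000 12.0000; 12.0000 15.7500]
P' = Q + AᵀP(A−BK) = [11.6000 14.0000; 14.0000 19.7500]
tr(P') = 31.3500

31.3500


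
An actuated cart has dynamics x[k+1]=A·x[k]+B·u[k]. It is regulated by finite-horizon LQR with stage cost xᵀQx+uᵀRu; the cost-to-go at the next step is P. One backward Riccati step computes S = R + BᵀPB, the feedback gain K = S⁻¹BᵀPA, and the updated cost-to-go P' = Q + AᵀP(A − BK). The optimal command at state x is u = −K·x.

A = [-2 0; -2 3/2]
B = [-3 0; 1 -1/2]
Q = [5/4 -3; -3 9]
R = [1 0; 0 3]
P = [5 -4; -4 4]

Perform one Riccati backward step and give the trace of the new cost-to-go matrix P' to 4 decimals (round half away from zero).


BᵀP = [-19.0000 16.0000; 2.0000 -2.0000]
S = R + BᵀPB = [1 0; 0 3] + [73.0000 -8.0000; -8.0000 1.0000] = [74.0000 -8.0000; -8.0000 4.0000]
BᵀPA = [6.0000 24.0000; 0.0000 -3.0000]
K = S⁻¹·BᵀPA = [0.1034 0.3103; 0.2069 -0.1293]
A−BK = [-1.6897 0.9310; -2.0000 1.1250]
AᵀP(A−BK) = [3.3793 -1.8621; -1.8621 1.1638]
P' = Q + AᵀP(A−BK) = [4.6293 -4.8621; -4.8621 10.1638]
tr(P') = 14.7931

14.7931


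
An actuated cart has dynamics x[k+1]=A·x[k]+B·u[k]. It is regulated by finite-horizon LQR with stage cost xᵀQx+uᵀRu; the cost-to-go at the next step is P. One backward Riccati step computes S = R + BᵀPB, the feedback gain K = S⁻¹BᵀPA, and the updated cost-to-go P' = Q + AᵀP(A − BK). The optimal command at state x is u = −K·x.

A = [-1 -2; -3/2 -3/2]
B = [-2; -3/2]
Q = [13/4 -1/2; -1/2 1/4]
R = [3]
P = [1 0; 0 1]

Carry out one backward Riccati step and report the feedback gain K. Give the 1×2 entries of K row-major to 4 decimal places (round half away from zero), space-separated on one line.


BᵀP = [-2.0000 -1.5000]
S = R + BᵀPB = [3] + [6.2500] = [9.2500]
BᵀPA = [4.2500 6.2500]
K = S⁻¹·BᵀPA = [0.4595 0.6757]
A−BK = [-0.0811 -0.6486; -0.8108 -0.4865]
AᵀP(A−BK) = [1.2973 1.3784; 1.3784 2.0270]
P' = Q + AᵀP(A−BK) = [4.5473 0.8784; 0.8784 2.2770]
tr(P') = 6.8243

0.4595 0.6757


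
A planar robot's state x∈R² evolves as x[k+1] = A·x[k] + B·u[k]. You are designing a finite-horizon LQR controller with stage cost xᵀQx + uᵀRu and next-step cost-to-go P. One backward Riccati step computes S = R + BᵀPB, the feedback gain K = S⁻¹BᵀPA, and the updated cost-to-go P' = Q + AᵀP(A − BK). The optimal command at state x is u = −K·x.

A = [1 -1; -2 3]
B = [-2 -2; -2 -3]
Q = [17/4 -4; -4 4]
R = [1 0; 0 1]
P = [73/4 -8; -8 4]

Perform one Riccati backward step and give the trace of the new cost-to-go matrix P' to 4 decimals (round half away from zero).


BᵀP = [-20.5000 8.0000; -12.5000 4.0000]
S = R + BᵀPB = [1 0; 0 1] + [25.0000 17.0000; 17.0000 13.0000] = [26.0000 17.0000; 17.0000 14.0000]
BᵀPA = [-36.5000 44.5000; -20.5000 24.5000]
K = S⁻¹·BᵀPA = [-2.1667 2.7533; 1.1667 -1.5933]
A−BK = [-1.0000 1.3200; -2.8333 3.7267]
AᵀP(A−BK) = [11.0833 -14.4167; -14.4167 18.7633]
P' = Q + AᵀP(A−BK) = [15.3333 -18.4167; -18.4167 22.7633]
tr(P') = 38.0967

38.0967


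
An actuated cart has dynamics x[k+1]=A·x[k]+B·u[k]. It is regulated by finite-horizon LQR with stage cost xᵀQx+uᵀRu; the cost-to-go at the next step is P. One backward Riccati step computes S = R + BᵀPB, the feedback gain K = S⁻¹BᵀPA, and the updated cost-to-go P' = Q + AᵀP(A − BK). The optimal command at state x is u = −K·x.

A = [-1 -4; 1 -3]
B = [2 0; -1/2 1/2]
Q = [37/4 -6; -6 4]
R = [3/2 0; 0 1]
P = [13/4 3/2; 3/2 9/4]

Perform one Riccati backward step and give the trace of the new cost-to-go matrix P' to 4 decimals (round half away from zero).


BᵀP = [5.7500 1.8750; 0.7500 1.1250]
S = R + BᵀPB = [3/2 0; 0 1] + [10.5625 0.9375; 0.9375 0.5625] = [12.0625 0.9375; 0.9375 1.5625]
BᵀPA = [-3.8750 -28.6250; 0.3750 -6.3750]
K = S⁻¹·BᵀPA = [-0.3565 -2.1565; 0.4539 -2.7861]
A−BK = [-0.2870 0.3130; 0.5948 -2.6852]
AᵀP(A−BK) = [0.9483 -2.5617; -2.5617 28.7583]
P' = Q + AᵀP(A−BK) = [10.1983 -8.5617; -8.5617 32.7583]
tr(P') = 42.9565

42.9565


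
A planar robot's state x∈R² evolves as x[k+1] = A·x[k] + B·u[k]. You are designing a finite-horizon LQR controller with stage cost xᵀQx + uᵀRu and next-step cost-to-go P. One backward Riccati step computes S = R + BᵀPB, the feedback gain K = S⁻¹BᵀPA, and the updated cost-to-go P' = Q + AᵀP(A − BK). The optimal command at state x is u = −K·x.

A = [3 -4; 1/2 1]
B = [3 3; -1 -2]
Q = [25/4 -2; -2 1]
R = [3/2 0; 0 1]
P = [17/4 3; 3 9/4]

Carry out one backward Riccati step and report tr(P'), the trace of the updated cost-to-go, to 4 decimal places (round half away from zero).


BᵀP = [9.7500 6.7500; 6.7500 4.5000]
S = R + BᵀPB = [3/2 0; 0 1] + [22.5000 15.7500; 15.7500 11.2500] = [24.0000 15.7500; 15.7500 12.2500]
BᵀPA = [32.6250 -32.2500; 22.5000 -22.5000]
K = S⁻¹·BᵀPA = [0.9857 -0.8857; 0.5694 -0.6980]
A−BK = [-1.6653 0.7510; 2.6245 -1.2816]
AᵀP(A−BK) = [2.8423 -2.2745; -2.2745 1.9816]
P' = Q + AᵀP(A−BK) = [9.0923 -4.2745; -4.2745 2.9816]
tr(P') = 12.0740

12.0740


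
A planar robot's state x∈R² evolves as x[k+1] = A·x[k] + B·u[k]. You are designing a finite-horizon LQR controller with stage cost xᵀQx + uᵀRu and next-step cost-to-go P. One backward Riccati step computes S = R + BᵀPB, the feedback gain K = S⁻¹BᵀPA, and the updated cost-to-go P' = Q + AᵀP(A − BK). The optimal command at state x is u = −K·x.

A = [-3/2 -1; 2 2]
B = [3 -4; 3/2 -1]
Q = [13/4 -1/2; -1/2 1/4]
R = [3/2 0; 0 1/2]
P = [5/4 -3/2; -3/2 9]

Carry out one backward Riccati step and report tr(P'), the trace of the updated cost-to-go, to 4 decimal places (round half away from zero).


BᵀP = [1.5000 9.0000; -3.5000 -3.0000]
S = R + BᵀPB = [3/2 0; 0 1/2] + [18.0000 -15.0000; -15.0000 17.0000] = [19.5000 -15.0000; -15.0000 17.5000]
BᵀPA = [15.7500 16.5000; -0.7500 -2.5000]
K = S⁻¹·BᵀPA = [2.2742 2.1613; 1.9065 1.7097]
A−BK = [-0.6968 -0.6452; 0.4952 0.4677]
AᵀP(A−BK) = [13.4238 12.6169; 12.6169 11.8629]
P' = Q + AᵀP(A−BK) = [16.6738 12.1169; 12.1169 12.1129]
tr(P') = 28.7867

28.7867


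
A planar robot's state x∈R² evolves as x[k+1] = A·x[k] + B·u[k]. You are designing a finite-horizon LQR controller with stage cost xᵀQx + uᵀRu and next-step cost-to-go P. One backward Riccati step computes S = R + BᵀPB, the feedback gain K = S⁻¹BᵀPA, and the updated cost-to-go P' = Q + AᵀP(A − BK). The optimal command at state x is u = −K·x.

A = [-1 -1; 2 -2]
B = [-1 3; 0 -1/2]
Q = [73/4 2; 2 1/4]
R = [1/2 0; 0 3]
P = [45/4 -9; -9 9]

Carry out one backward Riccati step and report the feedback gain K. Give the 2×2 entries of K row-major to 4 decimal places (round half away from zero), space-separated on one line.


0.3037 0.4316 -0.6714 0.3091

BᵀP = [-11.2500 9.0000; 38.2500 -31.5000]
S = R + BᵀPB = [1/2 0; 0 3] + [11.2500 -38.2500; -38.2500 130.5000] = [11.7500 -38.2500; -38.2500 133.5000]
BᵀPA = [29.2500 -6.7500; -101.2500 24.7500]
K = S⁻¹·BᵀPA = [0.3037 0.4316; -0.6714 0.3091]
A−BK = [1.3179 -1.4956; 1.6643 -1.8455]
AᵀP(A−BK) = [6.3863 -6.0826; -6.0826 6.5142]
P' = Q + AᵀP(A−BK) = [24.6363 -4.0826; -4.0826 6.7642]
tr(P') = 31.4005


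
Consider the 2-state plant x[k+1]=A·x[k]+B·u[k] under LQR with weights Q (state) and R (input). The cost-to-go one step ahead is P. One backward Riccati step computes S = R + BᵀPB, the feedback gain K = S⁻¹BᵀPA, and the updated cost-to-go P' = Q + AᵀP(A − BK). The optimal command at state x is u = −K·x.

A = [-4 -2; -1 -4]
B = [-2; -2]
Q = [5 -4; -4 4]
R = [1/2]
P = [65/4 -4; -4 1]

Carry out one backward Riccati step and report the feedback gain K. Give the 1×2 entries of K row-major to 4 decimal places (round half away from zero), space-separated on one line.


2.4533 0.6667

BᵀP = [-24.5000 6.0000]
S = R + BᵀPB = [1/2] + [37.0000] = [37.5000]
BᵀPA = [92.0000 25.0000]
K = S⁻¹·BᵀPA = [2.4533 0.6667]
A−BK = [0.9067 -0.6667; 3.9067 -2.6667]
AᵀP(A−BK) = [3.2933 0.6667; 0.6667 0.3333]
P' = Q + AᵀP(A−BK) = [8.2933 -3.3333; -3.3333 4.3333]
tr(P') = 12.6267


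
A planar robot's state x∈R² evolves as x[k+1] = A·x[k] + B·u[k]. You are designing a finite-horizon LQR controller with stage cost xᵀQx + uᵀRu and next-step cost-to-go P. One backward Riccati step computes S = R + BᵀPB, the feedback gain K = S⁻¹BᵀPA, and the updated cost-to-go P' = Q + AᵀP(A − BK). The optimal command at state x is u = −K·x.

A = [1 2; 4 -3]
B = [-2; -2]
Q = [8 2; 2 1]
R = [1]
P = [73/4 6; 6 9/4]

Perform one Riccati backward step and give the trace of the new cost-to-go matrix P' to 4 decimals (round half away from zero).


15.1985

BᵀP = [-48.5000 -16.5000]
S = R + BᵀPB = [1] + [130.0000] = [131.0000]
BᵀPA = [-114.5000 -47.5000]
K = S⁻¹·BᵀPA = [-0.8740 -0.3626]
A−BK = [-0.7481 1.2748; 2.2519 -3.7252]
AᵀP(A−BK) = [2.1718 -2.0172; -2.0172 4.0267]
P' = Q + AᵀP(A−BK) = [10.1718 -0.0172; -0.0172 5.0267]
tr(P') = 15.1985


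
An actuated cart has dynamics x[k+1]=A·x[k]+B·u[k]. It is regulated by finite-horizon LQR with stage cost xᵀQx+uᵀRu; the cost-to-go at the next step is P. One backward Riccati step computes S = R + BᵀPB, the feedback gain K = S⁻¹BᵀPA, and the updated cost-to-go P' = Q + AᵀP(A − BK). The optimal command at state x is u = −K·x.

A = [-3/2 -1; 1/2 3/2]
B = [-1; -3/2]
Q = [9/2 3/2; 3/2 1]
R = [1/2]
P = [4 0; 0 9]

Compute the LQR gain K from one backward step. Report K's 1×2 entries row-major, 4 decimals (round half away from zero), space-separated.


BᵀP = [-4.0000 -13.5000]
S = R + BᵀPB = [1/2] + [24.2500] = [24.7500]
BᵀPA = [-0.7500 -16.2500]
K = S⁻¹·BᵀPA = [-0.0303 -0.6566]
A−BK = [-1.5303 -1.6566; 0.4545 0.5152]
AᵀP(A−BK) = [11.2273 12.2576; 12.2576 13.5808]
P' = Q + AᵀP(A−BK) = [15.7273 13.7576; 13.7576 14.5808]
tr(P') = 30.3081

-0.0303 -0.6566


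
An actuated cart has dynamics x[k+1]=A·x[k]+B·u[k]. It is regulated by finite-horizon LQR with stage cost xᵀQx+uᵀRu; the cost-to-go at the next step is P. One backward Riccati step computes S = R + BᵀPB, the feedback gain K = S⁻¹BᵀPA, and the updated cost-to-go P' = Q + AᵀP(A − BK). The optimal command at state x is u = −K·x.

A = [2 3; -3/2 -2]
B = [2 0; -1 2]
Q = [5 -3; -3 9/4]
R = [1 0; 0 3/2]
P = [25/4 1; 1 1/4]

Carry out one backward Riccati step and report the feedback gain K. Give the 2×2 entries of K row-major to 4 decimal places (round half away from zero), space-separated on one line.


0.9121 1.3833 0.0231 0.0634

BᵀP = [11.5000 1.7500; 2.0000 0.5000]
S = R + BᵀPB = [1 0; 0 3/2] + [21.2500 3.5000; 3.5000 1.0000] = [22.2500 3.5000; 3.5000 2.5000]
BᵀPA = [20.3750 31.0000; 3.2500 5.0000]
K = S⁻¹·BᵀPA = [0.9121 1.3833; 0.0231 0.0634]
A−BK = [0.1758 0.2334; -0.6340 -0.7435]
AᵀP(A−BK) = [0.9035 1.3595; 1.3595 2.0512]
P' = Q + AᵀP(A−BK) = [5.9035 -1.6405; -1.6405 4.3012]
tr(P') = 10.2046


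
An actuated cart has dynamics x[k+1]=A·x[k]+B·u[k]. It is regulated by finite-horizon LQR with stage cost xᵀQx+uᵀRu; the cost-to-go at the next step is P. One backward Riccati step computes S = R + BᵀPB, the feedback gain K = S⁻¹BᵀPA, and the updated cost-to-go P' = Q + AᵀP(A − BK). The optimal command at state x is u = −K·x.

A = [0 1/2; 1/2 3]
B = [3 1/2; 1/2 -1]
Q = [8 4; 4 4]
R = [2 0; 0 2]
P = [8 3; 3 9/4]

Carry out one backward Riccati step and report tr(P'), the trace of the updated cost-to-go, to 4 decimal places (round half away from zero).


BᵀP = [25.5000 10.1250; 1.0000 -0.7500]
S = R + BᵀPB = [2 0; 0 2] + [81.5625 2.6250; 2.6250 1.2500] = [83.5625 2.6250; 2.6250 3.2500]
BᵀPA = [5.0625 43.1250; -0.3750 -1.7500]
K = S⁻¹·BᵀPA = [0.0659 0.5469; -0.1686 -0.9802]
A−BK = [-0.1133 -0.6505; 0.2985 1.7464]
AᵀP(A−BK) = [0.1658 0.9889; 0.9889 5.9509]
P' = Q + AᵀP(A−BK) = [8.1658 4.9889; 4.9889 9.9509]
tr(P') = 18.1166

18.1166


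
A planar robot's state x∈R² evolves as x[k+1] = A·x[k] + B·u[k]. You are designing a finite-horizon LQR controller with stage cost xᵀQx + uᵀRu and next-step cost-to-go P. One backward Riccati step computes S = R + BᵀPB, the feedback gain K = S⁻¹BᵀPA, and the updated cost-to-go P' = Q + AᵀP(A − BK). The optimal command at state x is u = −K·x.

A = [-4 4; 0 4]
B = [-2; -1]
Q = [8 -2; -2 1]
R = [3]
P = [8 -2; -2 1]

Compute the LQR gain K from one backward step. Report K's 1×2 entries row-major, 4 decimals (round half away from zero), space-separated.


2.0000 -1.5714

BᵀP = [-14.0000 3.0000]
S = R + BᵀPB = [3] + [25.0000] = [28.0000]
BᵀPA = [56.0000 -44.0000]
K = S⁻¹·BᵀPA = [2.0000 -1.5714]
A−BK = [0.0000 0.8571; 2.0000 2.4286]
AᵀP(A−BK) = [16.0000 -8.0000; -8.0000 10.8571]
P' = Q + AᵀP(A−BK) = [24.0000 -10.0000; -10.0000 11.8571]
tr(P') = 35.8571


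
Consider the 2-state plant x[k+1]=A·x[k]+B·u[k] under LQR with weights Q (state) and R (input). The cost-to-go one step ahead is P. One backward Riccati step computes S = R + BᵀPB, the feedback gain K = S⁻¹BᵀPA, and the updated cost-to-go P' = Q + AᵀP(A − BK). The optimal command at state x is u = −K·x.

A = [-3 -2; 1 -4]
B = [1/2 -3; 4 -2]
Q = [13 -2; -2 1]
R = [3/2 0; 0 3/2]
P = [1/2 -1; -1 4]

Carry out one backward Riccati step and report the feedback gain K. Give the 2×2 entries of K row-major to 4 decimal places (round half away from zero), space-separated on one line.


BᵀP = [-3.7500 15.5000; 0.5000 -5.0000]
S = R + BᵀPB = [3/2 0; 0 3/2] + [60.1250 -19.7500; -19.7500 8.5000] = [61.6250 -19.7500; -19.7500 10.0000]
BᵀPA = [26.7500 -54.5000; -6.5000 19.0000]
K = S⁻¹·BᵀPA = [0.6151 -0.7505; 0.5648 0.4178]
A−BK = [-1.6132 -0.3714; -0.3308 -0.1625]
AᵀP(A−BK) = [1.7176 -0.2089; -0.2089 1.1605]
P' = Q + AᵀP(A−BK) = [14.7176 -2.2089; -2.2089 2.1605]
tr(P') = 16.8781

0.6151 -0.7505 0.5648 0.4178


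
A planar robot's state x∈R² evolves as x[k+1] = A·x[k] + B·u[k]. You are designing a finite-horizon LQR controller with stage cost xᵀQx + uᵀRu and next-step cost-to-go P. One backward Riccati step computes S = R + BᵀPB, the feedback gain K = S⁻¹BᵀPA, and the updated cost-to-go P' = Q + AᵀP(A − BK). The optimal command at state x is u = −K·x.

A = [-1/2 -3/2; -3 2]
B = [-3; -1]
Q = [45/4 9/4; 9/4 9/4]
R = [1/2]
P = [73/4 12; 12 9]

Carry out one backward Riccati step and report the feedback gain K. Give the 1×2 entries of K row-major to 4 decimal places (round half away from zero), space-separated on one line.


0.6851 0.0412

BᵀP = [-66.7500 -45.0000]
S = R + BᵀPB = [1/2] + [245.2500] = [245.7500]
BᵀPA = [168.3750 10.1250]
K = S⁻¹·BᵀPA = [0.6851 0.0412]
A−BK = [1.5554 -1.3764; -2.3149 2.0412]
AᵀP(A−BK) = [6.2008 -5.2496; -5.2496 4.6453]
P' = Q + AᵀP(A−BK) = [17.4508 -2.9996; -2.9996 6.8953]
tr(P') = 24.3461


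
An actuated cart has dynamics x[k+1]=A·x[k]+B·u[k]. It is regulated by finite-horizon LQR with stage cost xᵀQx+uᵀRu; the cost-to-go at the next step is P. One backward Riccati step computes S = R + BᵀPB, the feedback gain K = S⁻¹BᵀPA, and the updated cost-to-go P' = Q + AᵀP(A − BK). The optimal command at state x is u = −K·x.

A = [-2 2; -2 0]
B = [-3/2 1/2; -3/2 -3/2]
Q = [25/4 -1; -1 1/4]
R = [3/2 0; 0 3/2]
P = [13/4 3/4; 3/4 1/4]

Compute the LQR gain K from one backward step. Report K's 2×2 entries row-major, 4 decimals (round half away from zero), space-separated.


1.1724 -0.9310 -0.0690 0.1724

BᵀP = [-6.0000 -1.5000; 0.5000 0.0000]
S = R + BᵀPB = [3/2 0; 0 3/2] + [11.2500 -0.7500; -0.7500 0.2500] = [12.7500 -0.7500; -0.7500 1.7500]
BᵀPA = [15.0000 -12.0000; -1.0000 1.0000]
K = S⁻¹·BᵀPA = [1.1724 -0.9310; -0.0690 0.1724]
A−BK = [-0.2069 0.5172; -0.3448 -1.1379]
AᵀP(A−BK) = [2.3448 -1.8621; -1.8621 1.6552]
P' = Q + AᵀP(A−BK) = [8.5948 -2.8621; -2.8621 1.9052]
tr(P') = 10.5000


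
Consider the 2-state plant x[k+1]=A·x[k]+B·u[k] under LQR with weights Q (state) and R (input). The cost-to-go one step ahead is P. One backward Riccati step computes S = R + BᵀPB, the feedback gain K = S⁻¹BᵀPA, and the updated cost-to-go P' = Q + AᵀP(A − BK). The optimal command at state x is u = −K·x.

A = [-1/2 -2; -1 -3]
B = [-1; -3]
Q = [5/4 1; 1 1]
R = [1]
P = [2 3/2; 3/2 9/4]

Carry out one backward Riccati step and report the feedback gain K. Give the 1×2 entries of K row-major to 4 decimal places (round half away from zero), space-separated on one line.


0.3566 1.1705

BᵀP = [-6.5000 -8.2500]
S = R + BᵀPB = [1] + [31.2500] = [32.2500]
BᵀPA = [11.5000 37.7500]
K = S⁻¹·BᵀPA = [0.3566 1.1705]
A−BK = [-0.1434 -0.8295; 0.0698 0.5116]
AᵀP(A−BK) = [0.1492 0.5388; 0.5388 2.0620]
P' = Q + AᵀP(A−BK) = [1.3992 1.5388; 1.5388 3.0620]
tr(P') = 4.4612


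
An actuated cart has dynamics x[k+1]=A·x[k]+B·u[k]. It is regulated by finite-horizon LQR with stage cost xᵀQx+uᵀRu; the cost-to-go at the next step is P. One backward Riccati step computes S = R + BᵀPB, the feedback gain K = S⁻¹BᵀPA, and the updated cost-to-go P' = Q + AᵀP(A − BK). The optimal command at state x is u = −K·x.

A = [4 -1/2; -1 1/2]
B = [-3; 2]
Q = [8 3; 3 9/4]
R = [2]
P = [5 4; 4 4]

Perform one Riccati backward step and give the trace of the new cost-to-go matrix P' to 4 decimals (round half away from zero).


BᵀP = [-7.0000 -4.0000]
S = R + BᵀPB = [2] + [13.0000] = [15.0000]
BᵀPA = [-24.0000 1.5000]
K = S⁻¹·BᵀPA = [-1.6000 0.1000]
A−BK = [-0.8000 -0.2000; 2.2000 0.3000]
AᵀP(A−BK) = [13.6000 0.4000; 0.4000 0.1000]
P' = Q + AᵀP(A−BK) = [21.6000 3.4000; 3.4000 2.3500]
tr(P') = 23.9500

23.9500


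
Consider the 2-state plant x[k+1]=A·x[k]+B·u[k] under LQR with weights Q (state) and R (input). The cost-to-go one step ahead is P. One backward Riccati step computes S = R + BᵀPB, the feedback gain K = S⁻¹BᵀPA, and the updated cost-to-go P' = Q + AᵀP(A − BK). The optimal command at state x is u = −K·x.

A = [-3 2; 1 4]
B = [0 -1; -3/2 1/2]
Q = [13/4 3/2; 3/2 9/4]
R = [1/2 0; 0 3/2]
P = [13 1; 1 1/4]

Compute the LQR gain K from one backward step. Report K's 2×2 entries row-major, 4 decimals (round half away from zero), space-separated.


0.6207 -1.8621 2.6404 -1.9212

BᵀP = [-1.5000 -0.3750; -12.5000 -0.8750]
S = R + BᵀPB = [1/2 0; 0 3/2] + [0.5625 1.3125; 1.3125 12.0625] = [1.0625 1.3125; 1.3125 13.5625]
BᵀPA = [4.1250 -4.5000; 36.6250 -28.5000]
K = S⁻¹·BᵀPA = [0.6207 -1.8621; 2.6404 -1.9212]
A−BK = [-0.3596 0.0788; 0.6108 2.1675]
AᵀP(A−BK) = [11.9852 -8.9557; -8.9557 8.8670]
P' = Q + AᵀP(A−BK) = [15.2352 -7.4557; -7.4557 11.1170]
tr(P') = 26.3522


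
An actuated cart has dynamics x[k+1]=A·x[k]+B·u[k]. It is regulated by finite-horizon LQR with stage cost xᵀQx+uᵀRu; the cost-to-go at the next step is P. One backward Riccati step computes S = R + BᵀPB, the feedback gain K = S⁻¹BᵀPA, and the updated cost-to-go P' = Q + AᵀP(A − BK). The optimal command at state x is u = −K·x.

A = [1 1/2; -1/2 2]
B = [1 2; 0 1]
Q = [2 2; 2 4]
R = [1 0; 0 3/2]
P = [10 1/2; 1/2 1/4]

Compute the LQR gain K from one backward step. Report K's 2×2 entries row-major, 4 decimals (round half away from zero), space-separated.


BᵀP = [10.0000 0.5000; 20.5000 1.2500]
S = R + BᵀPB = [1 0; 0 3/2] + [10.0000 20.5000; 20.5000 42.2500] = [11.0000 20.5000; 20.5000 43.7500]
BᵀPA = [9.7500 6.0000; 19.8750 12.7500]
K = S⁻¹·BᵀPA = [0.3135 0.0184; 0.3074 0.2828]
A−BK = [0.0717 -0.0840; -0.8074 1.7172]
AᵀP(A−BK) = [0.3965 -0.1752; -0.1752 0.7838]
P' = Q + AᵀP(A−BK) = [2.3965 1.8248; 1.8248 4.7838]
tr(P') = 7.1803

0.3135 0.0184 0.3074 0.2828


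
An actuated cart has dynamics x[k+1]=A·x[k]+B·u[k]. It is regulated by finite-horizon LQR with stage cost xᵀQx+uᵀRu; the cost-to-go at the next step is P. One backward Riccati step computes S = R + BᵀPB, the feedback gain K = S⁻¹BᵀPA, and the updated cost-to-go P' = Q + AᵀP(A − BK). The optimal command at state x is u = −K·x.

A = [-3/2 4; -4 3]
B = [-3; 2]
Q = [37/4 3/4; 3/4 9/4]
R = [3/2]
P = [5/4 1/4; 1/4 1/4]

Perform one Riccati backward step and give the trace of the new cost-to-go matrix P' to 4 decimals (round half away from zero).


28.7645

BᵀP = [-3.2500 -0.2500]
S = R + BᵀPB = [3/2] + [9.2500] = [10.7500]
BᵀPA = [5.8750 -13.7500]
K = S⁻¹·BᵀPA = [0.5465 -1.2791]
A−BK = [0.1395 0.1628; -5.0930 5.5581]
AᵀP(A−BK) = [6.6017 -8.1105; -8.1105 10.6628]
P' = Q + AᵀP(A−BK) = [15.8517 -7.3605; -7.3605 12.9128]
tr(P') = 28.7645


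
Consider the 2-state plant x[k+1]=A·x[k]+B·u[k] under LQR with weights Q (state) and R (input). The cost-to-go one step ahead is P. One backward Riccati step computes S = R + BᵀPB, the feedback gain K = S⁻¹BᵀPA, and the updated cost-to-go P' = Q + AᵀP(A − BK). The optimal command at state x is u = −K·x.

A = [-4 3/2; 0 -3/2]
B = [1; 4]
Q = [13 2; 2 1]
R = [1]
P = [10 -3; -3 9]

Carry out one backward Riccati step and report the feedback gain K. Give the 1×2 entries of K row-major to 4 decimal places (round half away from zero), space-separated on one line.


0.0611 -0.4008

BᵀP = [-2.0000 33.0000]
S = R + BᵀPB = [1] + [130.0000] = [131.0000]
BᵀPA = [8.0000 -52.5000]
K = S⁻¹·BᵀPA = [0.0611 -0.4008]
A−BK = [-4.0611 1.9008; -0.2443 0.1031]
AᵀP(A−BK) = [159.5115 -74.7939; -74.7939 35.2099]
P' = Q + AᵀP(A−BK) = [172.5115 -72.7939; -72.7939 36.2099]
tr(P') = 208.7214


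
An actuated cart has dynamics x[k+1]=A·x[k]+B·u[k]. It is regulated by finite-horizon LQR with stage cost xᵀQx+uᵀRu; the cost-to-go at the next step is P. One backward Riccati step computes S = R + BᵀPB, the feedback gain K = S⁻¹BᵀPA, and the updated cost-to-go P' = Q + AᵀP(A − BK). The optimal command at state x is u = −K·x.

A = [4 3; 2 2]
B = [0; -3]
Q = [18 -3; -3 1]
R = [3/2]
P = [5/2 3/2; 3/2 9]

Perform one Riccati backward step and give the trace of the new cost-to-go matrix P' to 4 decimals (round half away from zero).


BᵀP = [-4.5000 -27.0000]
S = R + BᵀPB = [3/2] + [81.0000] = [82.5000]
BᵀPA = [-72.0000 -67.5000]
K = S⁻¹·BᵀPA = [-0.8727 -0.8182]
A−BK = [4.0000 3.0000; -0.6182 -0.4545]
AᵀP(A−BK) = [37.1636 28.0909; 28.0909 21.2727]
P' = Q + AᵀP(A−BK) = [55.1636 25.0909; 25.0909 22.2727]
tr(P') = 77.4364

77.4364


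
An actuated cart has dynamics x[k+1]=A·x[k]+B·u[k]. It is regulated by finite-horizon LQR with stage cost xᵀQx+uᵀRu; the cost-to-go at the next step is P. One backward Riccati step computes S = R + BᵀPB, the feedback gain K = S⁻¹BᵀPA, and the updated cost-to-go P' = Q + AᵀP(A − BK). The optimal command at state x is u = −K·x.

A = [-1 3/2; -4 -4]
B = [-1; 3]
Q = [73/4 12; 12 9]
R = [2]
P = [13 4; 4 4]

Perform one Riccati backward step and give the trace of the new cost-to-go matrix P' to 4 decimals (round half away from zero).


104.3426

BᵀP = [-1.0000 8.0000]
S = R + BᵀPB = [2] + [25.0000] = [27.0000]
BᵀPA = [-31.0000 -33.5000]
K = S⁻¹·BᵀPA = [-1.1481 -1.2407]
A−BK = [-2.1481 0.2593; -0.5556 -0.2778]
AᵀP(A−BK) = [73.4074 -1.9630; -1.9630 3.6852]
P' = Q + AᵀP(A−BK) = [91.6574 10.0370; 10.0370 12.6852]
tr(P') = 104.3426


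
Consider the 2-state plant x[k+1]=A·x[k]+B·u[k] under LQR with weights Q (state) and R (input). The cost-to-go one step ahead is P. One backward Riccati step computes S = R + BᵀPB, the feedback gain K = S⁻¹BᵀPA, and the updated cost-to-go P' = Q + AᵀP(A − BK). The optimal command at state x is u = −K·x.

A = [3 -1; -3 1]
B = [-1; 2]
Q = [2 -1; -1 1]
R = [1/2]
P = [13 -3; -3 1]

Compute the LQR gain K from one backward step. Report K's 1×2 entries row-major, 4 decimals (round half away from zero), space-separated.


-2.4407 0.8136

BᵀP = [-19.0000 5.0000]
S = R + BᵀPB = [1/2] + [29.0000] = [29.5000]
BᵀPA = [-72.0000 24.0000]
K = S⁻¹·BᵀPA = [-2.4407 0.8136]
A−BK = [0.5593 -0.1864; 1.8814 -0.6271]
AᵀP(A−BK) = [4.2712 -1.4237; -1.4237 0.4746]
P' = Q + AᵀP(A−BK) = [6.2712 -2.4237; -2.4237 1.4746]
tr(P') = 7.7458


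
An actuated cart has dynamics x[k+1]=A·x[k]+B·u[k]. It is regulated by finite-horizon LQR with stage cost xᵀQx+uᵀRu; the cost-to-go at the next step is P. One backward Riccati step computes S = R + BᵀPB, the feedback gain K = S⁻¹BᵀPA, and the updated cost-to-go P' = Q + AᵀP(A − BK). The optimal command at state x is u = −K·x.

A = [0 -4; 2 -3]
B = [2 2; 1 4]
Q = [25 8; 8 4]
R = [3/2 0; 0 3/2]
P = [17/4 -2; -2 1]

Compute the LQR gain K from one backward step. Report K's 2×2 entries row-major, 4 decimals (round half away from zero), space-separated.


-0.5405 -1.4595 0.2162 -0.2162

BᵀP = [6.5000 -3.0000; 0.5000 0.0000]
S = R + BᵀPB = [3/2 0; 0 3/2] + [10.0000 1.0000; 1.0000 1.0000] = [11.5000 1.0000; 1.0000 2.5000]
BᵀPA = [-6.0000 -17.0000; 0.0000 -2.0000]
K = S⁻¹·BᵀPA = [-0.5405 -1.4595; 0.2162 -0.2162]
A−BK = [0.6486 -0.6486; 1.6757 -0.6757]
AᵀP(A−BK) = [0.7568 1.2432; 1.2432 3.7568]
P' = Q + AᵀP(A−BK) = [25.7568 9.2432; 9.2432 7.7568]
tr(P') = 33.5135


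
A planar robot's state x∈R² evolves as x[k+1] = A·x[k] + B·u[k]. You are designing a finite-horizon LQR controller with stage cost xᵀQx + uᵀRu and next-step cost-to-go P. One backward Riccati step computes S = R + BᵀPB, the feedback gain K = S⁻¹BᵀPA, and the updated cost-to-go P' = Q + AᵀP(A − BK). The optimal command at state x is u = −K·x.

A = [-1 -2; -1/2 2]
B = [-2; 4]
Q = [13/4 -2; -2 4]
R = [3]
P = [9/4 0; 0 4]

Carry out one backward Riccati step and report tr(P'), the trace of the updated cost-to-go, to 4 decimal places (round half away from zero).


13.2204

BᵀP = [-4.5000 16.0000]
S = R + BᵀPB = [3] + [73.0000] = [76.0000]
BᵀPA = [-3.5000 41.0000]
K = S⁻¹·BᵀPA = [-0.0461 0.5395]
A−BK = [-1.0921 -0.9211; -0.3158 -0.1579]
AᵀP(A−BK) = [3.0888 2.3882; 2.3882 2.8816]
P' = Q + AᵀP(A−BK) = [6.3388 0.3882; 0.3882 6.8816]
tr(P') = 13.2204


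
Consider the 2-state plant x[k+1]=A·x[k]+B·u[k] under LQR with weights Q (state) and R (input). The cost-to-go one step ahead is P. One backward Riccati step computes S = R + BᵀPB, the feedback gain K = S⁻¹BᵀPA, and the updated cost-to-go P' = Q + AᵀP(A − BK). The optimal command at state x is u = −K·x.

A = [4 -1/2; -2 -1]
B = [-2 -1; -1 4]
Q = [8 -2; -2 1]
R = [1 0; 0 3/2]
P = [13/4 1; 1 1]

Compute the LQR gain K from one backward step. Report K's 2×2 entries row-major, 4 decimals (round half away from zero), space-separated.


-1.4392 0.3193 -0.7432 -0.1520

BᵀP = [-7.5000 -3.0000; 0.7500 3.0000]
S = R + BᵀPB = [1 0; 0 3/2] + [18.0000 -4.5000; -4.5000 11.2500] = [19.0000 -4.5000; -4.5000 12.7500]
BᵀPA = [-24.0000 6.7500; -3.0000 -3.3750]
K = S⁻¹·BᵀPA = [-1.4392 0.3193; -0.7432 -0.1520]
A−BK = [0.3784 -0.0135; -0.4662 -0.0726]
AᵀP(A−BK) = [3.2297 -0.2939; -0.2939 0.1444]
P' = Q + AᵀP(A−BK) = [11.2297 -2.2939; -2.2939 1.1444]
tr(P') = 12.3742


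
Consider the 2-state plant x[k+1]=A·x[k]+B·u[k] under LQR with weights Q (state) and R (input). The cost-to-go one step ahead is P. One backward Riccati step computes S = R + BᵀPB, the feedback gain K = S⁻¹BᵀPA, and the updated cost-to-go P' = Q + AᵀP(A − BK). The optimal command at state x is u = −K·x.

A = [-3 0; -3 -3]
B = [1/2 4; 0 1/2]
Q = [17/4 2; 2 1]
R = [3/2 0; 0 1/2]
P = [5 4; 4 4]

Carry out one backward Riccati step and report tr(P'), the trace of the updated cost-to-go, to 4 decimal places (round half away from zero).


BᵀP = [2.5000 2.0000; 22.0000 18.0000]
S = R + BᵀPB = [3/2 0; 0 1/2] + [1.2500 11.0000; 11.0000 97.0000] = [2.7500 11.0000; 11.0000 97.5000]
BᵀPA = [-13.5000 -6.0000; -120.0000 -54.0000]
K = S⁻¹·BᵀPA = [0.0255 0.0612; -1.2336 -0.5607]
A−BK = [1.9218 2.2124; -2.3832 -2.7196]
AᵀP(A−BK) = [5.3067 5.5361; 5.5361 6.0867]
P' = Q + AᵀP(A−BK) = [9.5567 7.5361; 7.5361 7.0867]
tr(P') = 16.6434

16.6434


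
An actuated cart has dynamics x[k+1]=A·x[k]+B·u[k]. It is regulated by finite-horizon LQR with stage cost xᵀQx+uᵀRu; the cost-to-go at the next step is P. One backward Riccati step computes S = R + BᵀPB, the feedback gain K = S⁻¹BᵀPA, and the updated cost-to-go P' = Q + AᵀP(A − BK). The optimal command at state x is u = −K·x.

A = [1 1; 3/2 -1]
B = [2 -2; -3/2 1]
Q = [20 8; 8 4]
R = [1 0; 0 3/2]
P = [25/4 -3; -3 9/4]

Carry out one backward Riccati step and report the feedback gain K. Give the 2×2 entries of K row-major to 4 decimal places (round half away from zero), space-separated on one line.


BᵀP = [17.0000 -9.3750; -15.5000 8.2500]
S = R + BᵀPB = [1 0; 0 3/2] + [48.0625 -43.3750; -43.3750 39.2500] = [49.0625 -43.3750; -43.3750 40.7500]
BᵀPA = [2.9375 26.3750; -3.1250 -23.7500]
K = S⁻¹·BᵀPA = [-0.1344 0.3785; -0.2197 -0.1800]
A−BK = [0.8293 -0.1169; 1.5182 -0.2523]
AᵀP(A−BK) = [2.0206 -0.2992; -0.2992 0.2435]
P' = Q + AᵀP(A−BK) = [22.0206 7.7008; 7.7008 4.2435]
tr(P') = 26.2641

-0.1344 0.3785 -0.2197 -0.1800


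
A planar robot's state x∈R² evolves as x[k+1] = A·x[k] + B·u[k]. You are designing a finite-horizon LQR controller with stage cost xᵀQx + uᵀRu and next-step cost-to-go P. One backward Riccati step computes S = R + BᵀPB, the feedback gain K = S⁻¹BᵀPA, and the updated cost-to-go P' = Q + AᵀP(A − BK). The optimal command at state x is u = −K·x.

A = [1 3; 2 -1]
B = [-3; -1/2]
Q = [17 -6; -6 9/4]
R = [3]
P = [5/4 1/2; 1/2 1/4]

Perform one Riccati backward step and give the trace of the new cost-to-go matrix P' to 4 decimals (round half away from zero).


BᵀP = [-4.0000 -1.6250]
S = R + BᵀPB = [3] + [12.8125] = [15.8125]
BᵀPA = [-7.2500 -10.3750]
K = S⁻¹·BᵀPA = [-0.4585 -0.6561]
A−BK = [-0.3755 1.0316; 1.7708 -1.3281]
AᵀP(A−BK) = [0.9259 0.9931; 0.9931 1.6927]
P' = Q + AᵀP(A−BK) = [17.9259 -5.0069; -5.0069 3.9427]
tr(P') = 21.8686

21.8686


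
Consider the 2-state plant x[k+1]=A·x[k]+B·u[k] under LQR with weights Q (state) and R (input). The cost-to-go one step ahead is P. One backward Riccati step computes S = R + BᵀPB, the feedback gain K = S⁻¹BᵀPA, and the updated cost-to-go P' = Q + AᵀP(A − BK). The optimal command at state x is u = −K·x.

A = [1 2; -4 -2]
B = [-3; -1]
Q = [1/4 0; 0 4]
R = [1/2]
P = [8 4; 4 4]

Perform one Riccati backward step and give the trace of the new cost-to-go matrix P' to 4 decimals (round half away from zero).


41.6231

BᵀP = [-28.0000 -16.0000]
S = R + BᵀPB = [1/2] + [100.0000] = [100.5000]
BᵀPA = [36.0000 -24.0000]
K = S⁻¹·BᵀPA = [0.3582 -0.2388]
A−BK = [2.0746 1.2836; -3.6418 -2.2388]
AᵀP(A−BK) = [27.1045 16.5970; 16.5970 10.2687]
P' = Q + AᵀP(A−BK) = [27.3545 16.5970; 16.5970 14.2687]
tr(P') = 41.6231


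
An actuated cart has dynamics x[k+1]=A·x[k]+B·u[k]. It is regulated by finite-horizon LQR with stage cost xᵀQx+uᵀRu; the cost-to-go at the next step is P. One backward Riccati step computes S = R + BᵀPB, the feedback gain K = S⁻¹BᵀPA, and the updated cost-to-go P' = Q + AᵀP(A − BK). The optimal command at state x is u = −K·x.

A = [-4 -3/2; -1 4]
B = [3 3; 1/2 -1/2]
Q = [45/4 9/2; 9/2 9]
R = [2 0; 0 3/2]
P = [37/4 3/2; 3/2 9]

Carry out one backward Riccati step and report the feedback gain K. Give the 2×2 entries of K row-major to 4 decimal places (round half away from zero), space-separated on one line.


BᵀP = [28.5000 9.0000; 27.0000 0.0000]
S = R + BᵀPB = [2 0; 0 3/2] + [90.0000 81.0000; 81.0000 81.0000] = [92.0000 81.0000; 81.0000 82.5000]
BᵀPA = [-123.0000 -6.7500; -108.0000 -40.5000]
K = S⁻¹·BᵀPA = [-1.3601 2.6469; 0.0262 -3.0897]
A−BK = [0.0015 -0.1716; -0.3069 1.1317]
AᵀP(A−BK) = [4.5466 -10.3677; -10.3677 39.5480]
P' = Q + AᵀP(A−BK) = [15.7966 -5.8677; -5.8677 48.5480]
tr(P') = 64.3447

-1.3601 2.6469 0.0262 -3.0897


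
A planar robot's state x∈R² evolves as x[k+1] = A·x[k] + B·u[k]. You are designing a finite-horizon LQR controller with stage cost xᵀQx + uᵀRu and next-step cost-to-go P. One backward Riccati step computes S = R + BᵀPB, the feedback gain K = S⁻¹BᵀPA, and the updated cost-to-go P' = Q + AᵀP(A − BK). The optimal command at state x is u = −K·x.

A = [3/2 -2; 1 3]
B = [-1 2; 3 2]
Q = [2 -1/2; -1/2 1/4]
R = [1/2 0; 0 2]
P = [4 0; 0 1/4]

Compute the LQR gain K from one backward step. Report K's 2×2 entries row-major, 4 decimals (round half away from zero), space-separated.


-0.2151 1.1686 0.5843 -0.3634

BᵀP = [-4.0000 0.7500; 8.0000 0.5000]
S = R + BᵀPB = [1/2 0; 0 2] + [6.2500 -6.5000; -6.5000 17.0000] = [6.7500 -6.5000; -6.5000 19.0000]
BᵀPA = [-5.2500 10.2500; 12.5000 -14.5000]
K = S⁻¹·BᵀPA = [-0.2151 1.1686; 0.5843 -0.3634]
A−BK = [0.1163 -0.1047; 0.4767 0.2209]
AᵀP(A−BK) = [0.8169 -0.5727; -0.5727 1.0029]
P' = Q + AᵀP(A−BK) = [2.8169 -1.0727; -1.0727 1.2529]
tr(P') = 4.0698


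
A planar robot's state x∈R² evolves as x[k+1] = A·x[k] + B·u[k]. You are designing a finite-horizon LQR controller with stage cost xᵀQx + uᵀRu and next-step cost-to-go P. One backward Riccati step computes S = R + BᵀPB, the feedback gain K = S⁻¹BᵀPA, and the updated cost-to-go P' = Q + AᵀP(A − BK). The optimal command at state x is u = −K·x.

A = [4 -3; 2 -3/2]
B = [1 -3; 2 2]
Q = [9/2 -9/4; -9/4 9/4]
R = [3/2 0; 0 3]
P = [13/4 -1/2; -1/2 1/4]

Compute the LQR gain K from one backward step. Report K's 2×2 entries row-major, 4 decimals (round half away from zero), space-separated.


0.8856 -0.6642 -0.8413 0.6310

BᵀP = [2.2500 0.0000; -10.7500 2.0000]
S = R + BᵀPB = [3/2 0; 0 3] + [2.2500 -6.7500; -6.7500 36.2500] = [3.7500 -6.7500; -6.7500 39.2500]
BᵀPA = [9.0000 -6.7500; -39.0000 29.2500]
K = S⁻¹·BᵀPA = [0.8856 -0.6642; -0.8413 0.6310]
A−BK = [0.5904 -0.4428; 1.9114 -1.4336]
AᵀP(A−BK) = [4.2177 -3.1633; -3.1633 2.3725]
P' = Q + AᵀP(A−BK) = [8.7177 -5.4133; -5.4133 4.6225]
tr(P') = 13.3402


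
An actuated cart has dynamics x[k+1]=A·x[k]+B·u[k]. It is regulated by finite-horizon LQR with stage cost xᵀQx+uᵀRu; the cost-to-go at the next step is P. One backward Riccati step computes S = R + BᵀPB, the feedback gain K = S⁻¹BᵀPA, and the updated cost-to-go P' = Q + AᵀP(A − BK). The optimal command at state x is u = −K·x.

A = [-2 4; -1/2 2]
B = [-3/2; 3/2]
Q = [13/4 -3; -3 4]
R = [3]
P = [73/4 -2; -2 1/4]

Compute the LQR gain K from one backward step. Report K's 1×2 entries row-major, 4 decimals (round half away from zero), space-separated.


1.1014 -2.1399

BᵀP = [-30.3750 3.3750]
S = R + BᵀPB = [3] + [50.6250] = [53.6250]
BᵀPA = [59.0625 -114.7500]
K = S⁻¹·BᵀPA = [1.1014 -2.1399]
A−BK = [-0.3479 0.7902; -2.1521 5.2098]
AᵀP(A−BK) = [4.0111 -7.8645; -7.8645 15.4510]
P' = Q + AᵀP(A−BK) = [7.2611 -10.8645; -10.8645 19.4510]
tr(P') = 26.7122


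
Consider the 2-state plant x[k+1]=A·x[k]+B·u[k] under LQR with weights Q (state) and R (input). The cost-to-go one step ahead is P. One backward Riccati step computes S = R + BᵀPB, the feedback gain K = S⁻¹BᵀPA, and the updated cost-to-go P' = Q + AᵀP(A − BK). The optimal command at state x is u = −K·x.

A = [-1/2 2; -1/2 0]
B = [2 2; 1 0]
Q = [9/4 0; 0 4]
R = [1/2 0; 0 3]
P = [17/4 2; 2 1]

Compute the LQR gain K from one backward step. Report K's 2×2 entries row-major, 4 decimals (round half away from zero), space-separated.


-0.2669 0.7079 -0.0323 0.1067

BᵀP = [10.5000 5.0000; 8.5000 4.0000]
S = R + BᵀPB = [1/2 0; 0 3] + [26.0000 21.0000; 21.0000 17.0000] = [26.5000 21.0000; 21.0000 20.0000]
BᵀPA = [-7.7500 21.0000; -6.2500 17.0000]
K = S⁻¹·BᵀPA = [-0.2669 0.7079; -0.0323 0.1067]
A−BK = [0.0983 0.3708; -0.2331 -0.7079]
AᵀP(A−BK) = [0.0425 -0.0969; -0.0969 0.3202]
P' = Q + AᵀP(A−BK) = [2.2925 -0.0969; -0.0969 4.3202]
tr(P') = 6.6127


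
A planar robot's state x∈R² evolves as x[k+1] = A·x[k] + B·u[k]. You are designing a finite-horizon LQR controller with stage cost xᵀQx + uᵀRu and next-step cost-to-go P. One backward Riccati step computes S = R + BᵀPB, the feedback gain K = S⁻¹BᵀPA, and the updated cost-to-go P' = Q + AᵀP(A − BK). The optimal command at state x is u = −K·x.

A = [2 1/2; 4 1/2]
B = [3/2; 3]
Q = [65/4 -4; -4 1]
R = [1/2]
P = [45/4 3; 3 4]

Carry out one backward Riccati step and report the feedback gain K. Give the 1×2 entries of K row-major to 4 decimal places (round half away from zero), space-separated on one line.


1.3258 0.2386

BᵀP = [25.8750 16.5000]
S = R + BᵀPB = [1/2] + [88.3125] = [88.8125]
BᵀPA = [117.7500 21.1875]
K = S⁻¹·BᵀPA = [1.3258 0.2386]
A−BK = [0.0113 0.1422; 0.0225 -0.2157]
AᵀP(A−BK) = [0.8839 0.1590; 0.1590 0.2579]
P' = Q + AᵀP(A−BK) = [17.1339 -3.8410; -3.8410 1.2579]
tr(P') = 18.3918
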